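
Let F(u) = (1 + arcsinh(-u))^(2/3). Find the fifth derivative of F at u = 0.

Substitute the inner expansion into the outer series and collect powers.
The coefficient of u^5 in the expansion is -649/14580, so F^(5)(0) = 5! * (-649/14580) = -1298/243.

-1298/243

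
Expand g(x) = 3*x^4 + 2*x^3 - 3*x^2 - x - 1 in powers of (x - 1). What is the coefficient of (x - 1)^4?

[(x - 1)^0] = 0;  [(x - 1)^1] = 11;  [(x - 1)^2] = 21;  [(x - 1)^3] = 14;  [(x - 1)^4] = 3.

3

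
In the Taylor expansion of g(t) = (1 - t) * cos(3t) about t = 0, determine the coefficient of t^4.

Multiply each power in the prefactor through the base expansion.

27/8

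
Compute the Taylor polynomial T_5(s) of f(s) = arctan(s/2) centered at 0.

[s^0] = 0;  [s^1] = 1/2;  [s^2] = 0;  [s^3] = -1/24;  [s^4] = 0;  [s^5] = 1/160.

s^5/160 - s^3/24 + s/2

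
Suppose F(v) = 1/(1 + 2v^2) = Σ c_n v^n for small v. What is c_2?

-2

[v^0] = 1;  [v^1] = 0;  [v^2] = -2.
So c_2 = F′′(0)/2! = -2.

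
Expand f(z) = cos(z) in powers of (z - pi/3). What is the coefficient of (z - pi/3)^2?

f(pi/3) = 1/2
f′(pi/3) = -sqrt(3)/2
f′′(pi/3) = -1/2

-1/4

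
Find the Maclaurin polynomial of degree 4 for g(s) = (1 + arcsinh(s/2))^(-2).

Substitute the inner expansion into the outer series and collect powers.
g(0) = 1
g′(0) = -1
g′′(0) = 3/2
g′′′(0) = -11/4
g^(4)(0) = 6
Then c_k = g^(k)(0)/k! gives each Taylor coefficient.

s^4/4 - 11*s^3/24 + 3*s^2/4 - s + 1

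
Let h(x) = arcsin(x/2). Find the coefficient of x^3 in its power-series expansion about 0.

1/48

c_3 = h′′′(0)/3! = 1/48.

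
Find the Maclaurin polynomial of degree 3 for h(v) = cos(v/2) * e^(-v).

-v^3/24 + 3*v^2/8 - v + 1

Expand each factor separately, then convolve coefficients.
[v^0] = 1;  [v^1] = -1;  [v^2] = 3/8;  [v^3] = -1/24.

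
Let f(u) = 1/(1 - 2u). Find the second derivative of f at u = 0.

Differentiate repeatedly and evaluate at the center.
The coefficient of u^2 in the expansion is 4, so f′′(0) = 2! * (4) = 8.

8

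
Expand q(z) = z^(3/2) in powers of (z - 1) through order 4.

3*(z - 1)^4/128 - (z - 1)^3/16 + 3*(z - 1)^2/8 + 3*(z - 1)/2 + 1

Differentiate repeatedly and evaluate at the center.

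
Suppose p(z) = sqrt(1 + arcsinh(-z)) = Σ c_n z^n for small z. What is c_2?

-1/8

Let u equal the inner series; expand the outer function in u and truncate.
p(0) = 1
p′(0) = -1/2
p′′(0) = -1/4
So c_2 = p′′(0)/2! = -1/8.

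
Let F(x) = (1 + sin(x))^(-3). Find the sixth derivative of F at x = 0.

Substitute the inner expansion into the outer series and collect powers.
From the series, [x^6] F = 274/15; multiply by 6! = 720 to get 13152.

13152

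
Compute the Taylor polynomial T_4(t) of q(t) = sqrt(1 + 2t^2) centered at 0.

Differentiate repeatedly and evaluate at the center.
q(0) = 1
q′(0) = 0
q′′(0) = 2
q′′′(0) = 0
q^(4)(0) = -12

-t^4/2 + t^2 + 1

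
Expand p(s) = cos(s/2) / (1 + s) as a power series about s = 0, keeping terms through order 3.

Write out both Maclaurin series and multiply, keeping only the needed powers.
[s^0] = 1;  [s^1] = -1;  [s^2] = 7/8;  [s^3] = -7/8.

-7*s^3/8 + 7*s^2/8 - s + 1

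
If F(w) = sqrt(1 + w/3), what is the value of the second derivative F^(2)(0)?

-1/36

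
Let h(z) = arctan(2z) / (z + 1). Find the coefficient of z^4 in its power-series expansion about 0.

Expand 1/(denominator) as a geometric series and multiply by the numerator's series.
h(0) = 0
h′(0) = 2
h′′(0) = -4
h′′′(0) = -4
h^(4)(0) = 16
So c_4 = h^(4)(0)/4! = 2/3.

2/3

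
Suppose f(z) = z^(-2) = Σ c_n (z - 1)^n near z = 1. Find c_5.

f(1) = 1
f′(1) = -2
f′′(1) = 6
f′′′(1) = -24
f^(4)(1) = 120
f^(5)(1) = -720

-6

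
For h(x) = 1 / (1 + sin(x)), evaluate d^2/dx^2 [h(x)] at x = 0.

Use the geometric series for the reciprocal, then substitute.
From the series, [x^2] h = 1; multiply by 2! = 2 to get 2.

2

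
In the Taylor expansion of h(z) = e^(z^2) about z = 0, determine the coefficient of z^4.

1/2

[z^0] = 1;  [z^1] = 0;  [z^2] = 1;  [z^3] = 0;  [z^4] = 1/2.
So c_4 = h^(4)(0)/4! = 1/2.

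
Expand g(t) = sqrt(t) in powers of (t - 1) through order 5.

7*(t - 1)^5/256 - 5*(t - 1)^4/128 + (t - 1)^3/16 - (t - 1)^2/8 + (t - 1)/2 + 1

g(1) = 1
g′(1) = 1/2
g′′(1) = -1/4
g′′′(1) = 3/8
g^(4)(1) = -15/16
g^(5)(1) = 105/32
Dividing each by k! gives the coefficients c_0, ..., c_5.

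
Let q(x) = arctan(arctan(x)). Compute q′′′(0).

Compose series: expand the inner function first, then feed it into the outer expansion.
From the series, [x^3] q = -2/3; multiply by 3! = 6 to get -4.

-4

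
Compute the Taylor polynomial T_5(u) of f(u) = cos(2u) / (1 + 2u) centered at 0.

Multiply the two series term by term and collect like powers.
f(0) = 1
f′(0) = -2
f′′(0) = 4
f′′′(0) = -24
f^(4)(0) = 208
f^(5)(0) = -2080

-52*u^5/3 + 26*u^4/3 - 4*u^3 + 2*u^2 - 2*u + 1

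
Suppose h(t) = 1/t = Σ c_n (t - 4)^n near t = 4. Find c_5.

h(4) = 1/4
h′(4) = -1/16
h′′(4) = 1/32
h′′′(4) = -3/128
h^(4)(4) = 3/128
h^(5)(4) = -15/512
So c_5 = h^(5)(4)/5! = -1/4096.

-1/4096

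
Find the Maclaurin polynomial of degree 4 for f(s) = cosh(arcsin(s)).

Plug the Maclaurin series of the inner function into that of the outer and collect terms.
f(0) = 1
f′(0) = 0
f′′(0) = 1
f′′′(0) = 0
f^(4)(0) = 5

5*s^4/24 + s^2/2 + 1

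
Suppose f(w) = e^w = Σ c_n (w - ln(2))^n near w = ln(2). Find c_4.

Compute the successive derivatives at the expansion point and divide by k!.
f(ln(2)) = 2
f′(ln(2)) = 2
f′′(ln(2)) = 2
f′′′(ln(2)) = 2
f^(4)(ln(2)) = 2

1/12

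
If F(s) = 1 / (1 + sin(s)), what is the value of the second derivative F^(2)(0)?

2

Use the geometric series for the reciprocal, then substitute.
The coefficient of s^2 in the expansion is 1, so F′′(0) = 2! * (1) = 2.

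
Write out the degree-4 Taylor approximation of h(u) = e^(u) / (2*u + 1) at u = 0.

233*u^4/24 - 29*u^3/6 + 5*u^2/2 - u + 1

Use 1/(1 - r) = Σ r^k on the denominator, then take the Cauchy product.
h(0) = 1
h′(0) = -1
h′′(0) = 5
h′′′(0) = -29
h^(4)(0) = 233
Dividing each by k! gives the coefficients c_0, ..., c_4.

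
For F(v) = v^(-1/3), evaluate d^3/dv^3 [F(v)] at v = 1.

-28/27

Compute the successive derivatives at the expansion point and divide by k!.
The coefficient of (v - 1)^3 in the expansion is -14/81, so F′′′(1) = 3! * (-14/81) = -28/27.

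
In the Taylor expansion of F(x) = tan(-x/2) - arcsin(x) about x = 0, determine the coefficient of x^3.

Add the two expansions coefficient-wise.
F(0) = 0
F′(0) = -3/2
F′′(0) = 0
F′′′(0) = -5/4

-5/24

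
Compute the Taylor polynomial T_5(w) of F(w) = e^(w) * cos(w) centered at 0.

-w^5/30 - w^4/6 - w^3/3 + w + 1

Take the Cauchy product of the two expansions.
[w^0] = 1;  [w^1] = 1;  [w^2] = 0;  [w^3] = -1/3;  [w^4] = -1/6;  [w^5] = -1/30.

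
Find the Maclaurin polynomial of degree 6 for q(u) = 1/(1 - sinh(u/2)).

77*u^6/2880 + 181*u^5/3840 + u^4/12 + 7*u^3/48 + u^2/4 + u/2 + 1

Compose series: expand the inner function first, then feed it into the outer expansion.
q(0) = 1
q′(0) = 1/2
q′′(0) = 1/2
q′′′(0) = 7/8
q^(4)(0) = 2
q^(5)(0) = 181/32
q^(6)(0) = 77/4
Then c_k = q^(k)(0)/k! gives each Taylor coefficient.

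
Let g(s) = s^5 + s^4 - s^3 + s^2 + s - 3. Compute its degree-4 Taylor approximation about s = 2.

11*(s - 2)^4 + 47*(s - 2)^3 + 99*(s - 2)^2 + 105*(s - 2) + 43

Apply the Taylor formula c_k = f^(k)(a)/k!.
g(2) = 43
g′(2) = 105
g′′(2) = 198
g′′′(2) = 282
g^(4)(2) = 264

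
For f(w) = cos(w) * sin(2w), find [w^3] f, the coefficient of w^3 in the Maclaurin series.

-7/3

Take the Cauchy product of the two expansions.
f(0) = 0
f′(0) = 2
f′′(0) = 0
f′′′(0) = -14
Then c_k = f^(k)(0)/k! gives each Taylor coefficient.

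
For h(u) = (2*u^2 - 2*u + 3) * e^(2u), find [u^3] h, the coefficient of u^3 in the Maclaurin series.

4

Multiply each power in the prefactor through the base expansion.
h(0) = 3
h′(0) = 4
h′′(0) = 8
h′′′(0) = 24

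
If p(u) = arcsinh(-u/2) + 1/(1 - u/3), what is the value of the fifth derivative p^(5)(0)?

551/2592

Add the two expansions coefficient-wise.
From the series, [u^5] p = 551/311040; multiply by 5! = 120 to get 551/2592.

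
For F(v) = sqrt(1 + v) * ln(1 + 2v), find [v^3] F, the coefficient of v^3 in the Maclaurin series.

Multiply the two series term by term and collect like powers.
F(0) = 0
F′(0) = 2
F′′(0) = -2
F′′′(0) = 17/2
So c_3 = F′′′(0)/3! = 17/12.

17/12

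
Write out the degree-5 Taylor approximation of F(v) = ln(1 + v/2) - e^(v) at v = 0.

Expand each term separately and add.
[v^0] = -1;  [v^1] = -1/2;  [v^2] = -5/8;  [v^3] = -1/8;  [v^4] = -11/192;  [v^5] = -1/480.

-v^5/480 - 11*v^4/192 - v^3/8 - 5*v^2/8 - v/2 - 1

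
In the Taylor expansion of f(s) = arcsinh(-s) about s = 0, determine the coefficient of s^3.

1/6

[s^0] = 0;  [s^1] = -1;  [s^2] = 0;  [s^3] = 1/6.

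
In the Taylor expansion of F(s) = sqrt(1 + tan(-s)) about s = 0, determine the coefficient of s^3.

-11/48

Compose series: expand the inner function first, then feed it into the outer expansion.
[s^0] = 1;  [s^1] = -1/2;  [s^2] = -1/8;  [s^3] = -11/48.
So c_3 = F′′′(0)/3! = -11/48.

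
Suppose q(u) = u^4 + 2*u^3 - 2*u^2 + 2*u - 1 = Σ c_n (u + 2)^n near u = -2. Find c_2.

10

q(-2) = -13
q′(-2) = 2
q′′(-2) = 20
So c_2 = q′′(-2)/2! = 10.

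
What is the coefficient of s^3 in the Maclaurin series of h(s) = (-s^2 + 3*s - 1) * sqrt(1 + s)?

Multiply each power in the prefactor through the base expansion.
h(0) = -1
h′(0) = 5/2
h′′(0) = 5/4
h′′′(0) = -45/8
So c_3 = h′′′(0)/3! = -15/16.

-15/16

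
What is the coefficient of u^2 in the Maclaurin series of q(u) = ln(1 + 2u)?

[u^0] = 0;  [u^1] = 2;  [u^2] = -2.

-2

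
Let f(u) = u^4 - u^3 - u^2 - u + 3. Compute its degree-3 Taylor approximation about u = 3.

f(3) = 45
f′(3) = 74
f′′(3) = 88
f′′′(3) = 66

11*(u - 3)^3 + 44*(u - 3)^2 + 74*(u - 3) + 45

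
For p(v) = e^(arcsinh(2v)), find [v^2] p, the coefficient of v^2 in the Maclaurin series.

Plug the Maclaurin series of the inner function into that of the outer and collect terms.
p(0) = 1
p′(0) = 2
p′′(0) = 4
So c_2 = p′′(0)/2! = 2.

2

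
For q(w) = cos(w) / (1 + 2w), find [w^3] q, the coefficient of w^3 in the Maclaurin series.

Multiply the two series term by term and collect like powers.
q(0) = 1
q′(0) = -2
q′′(0) = 7
q′′′(0) = -42

-7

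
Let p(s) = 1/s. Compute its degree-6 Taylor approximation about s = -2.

-(s + 2)^6/128 - (s + 2)^5/64 - (s + 2)^4/32 - (s + 2)^3/16 - (s + 2)^2/8 - (s + 2)/4 - 1/2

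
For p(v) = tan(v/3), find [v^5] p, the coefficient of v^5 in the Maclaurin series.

Compute the successive derivatives at the expansion point and divide by k!.
p(0) = 0
p′(0) = 1/3
p′′(0) = 0
p′′′(0) = 2/27
p^(4)(0) = 0
p^(5)(0) = 16/243
So c_5 = p^(5)(0)/5! = 2/3645.

2/3645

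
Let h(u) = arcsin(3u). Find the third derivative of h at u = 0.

27

From the series, [u^3] h = 9/2; multiply by 3! = 6 to get 27.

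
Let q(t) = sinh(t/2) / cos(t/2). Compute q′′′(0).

Divide the numerator series by the denominator series (power-series long division).
The coefficient of t^3 in the expansion is 1/12, so q′′′(0) = 3! * (1/12) = 1/2.

1/2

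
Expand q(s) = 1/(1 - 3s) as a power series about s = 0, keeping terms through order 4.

81*s^4 + 27*s^3 + 9*s^2 + 3*s + 1

q(0) = 1
q′(0) = 3
q′′(0) = 18
q′′′(0) = 162
q^(4)(0) = 1944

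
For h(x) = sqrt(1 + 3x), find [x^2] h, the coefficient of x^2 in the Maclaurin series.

-9/8

[x^0] = 1;  [x^1] = 3/2;  [x^2] = -9/8.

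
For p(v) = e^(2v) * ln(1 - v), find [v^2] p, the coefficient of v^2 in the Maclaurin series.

Expand each factor separately, then convolve coefficients.
p(0) = 0
p′(0) = -1
p′′(0) = -5

-5/2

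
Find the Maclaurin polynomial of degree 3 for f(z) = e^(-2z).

-4*z^3/3 + 2*z^2 - 2*z + 1

f(0) = 1
f′(0) = -2
f′′(0) = 4
f′′′(0) = -8
Dividing each by k! gives the coefficients c_0, ..., c_3.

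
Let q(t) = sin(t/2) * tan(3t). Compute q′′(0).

Write out both Maclaurin series and multiply, keeping only the needed powers.
From the series, [t^2] q = 3/2; multiply by 2! = 2 to get 3.

3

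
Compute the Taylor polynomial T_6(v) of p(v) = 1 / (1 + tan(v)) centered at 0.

122*v^6/45 - 32*v^5/15 + 5*v^4/3 - 4*v^3/3 + v^2 - v + 1

Write 1/(1+u) = 1 - u + u^2 - u^3 + ... and substitute the series for u.
[v^0] = 1;  [v^1] = -1;  [v^2] = 1;  [v^3] = -4/3;  [v^4] = 5/3;  [v^5] = -32/15;  [v^6] = 122/45.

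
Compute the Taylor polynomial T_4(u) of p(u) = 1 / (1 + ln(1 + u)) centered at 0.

11*u^4/3 - 7*u^3/3 + 3*u^2/2 - u + 1

Use the geometric series for the reciprocal, then substitute.
p(0) = 1
p′(0) = -1
p′′(0) = 3
p′′′(0) = -14
p^(4)(0) = 88
Dividing each by k! gives the coefficients c_0, ..., c_4.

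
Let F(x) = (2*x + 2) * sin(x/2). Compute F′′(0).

Distribute the polynomial across the series and collect like powers.
The coefficient of x^2 in the expansion is 1, so F′′(0) = 2! * (1) = 2.

2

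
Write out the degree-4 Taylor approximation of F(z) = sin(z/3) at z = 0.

-z^3/162 + z/3

Use the known series and substitute for the argument.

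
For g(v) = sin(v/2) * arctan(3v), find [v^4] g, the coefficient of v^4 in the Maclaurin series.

-73/16

Expand each factor separately, then convolve coefficients.
g(0) = 0
g′(0) = 0
g′′(0) = 3
g′′′(0) = 0
g^(4)(0) = -219/2
The Taylor polynomial is Σ g^(k)(0)/k! · v^k.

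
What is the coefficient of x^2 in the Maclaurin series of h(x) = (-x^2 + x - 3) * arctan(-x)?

-1

Shift and add copies of the series according to the polynomial's terms.
h(0) = 0
h′(0) = 3
h′′(0) = -2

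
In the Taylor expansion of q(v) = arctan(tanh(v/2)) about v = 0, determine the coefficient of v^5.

1/48

Let u equal the inner series; expand the outer function in u and truncate.
q(0) = 0
q′(0) = 1/2
q′′(0) = 0
q′′′(0) = -1/2
q^(4)(0) = 0
q^(5)(0) = 5/2
Dividing each by k! gives the coefficients c_0, ..., c_5.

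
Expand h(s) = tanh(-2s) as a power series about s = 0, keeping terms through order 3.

8*s^3/3 - 2*s

Apply the Taylor formula c_k = f^(k)(a)/k!.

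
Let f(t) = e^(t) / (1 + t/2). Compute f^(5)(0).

Write out both Maclaurin series and multiply, keeping only the needed powers.
The coefficient of t^5 in the expansion is -1/480, so f^(5)(0) = 5! * (-1/480) = -1/4.

-1/4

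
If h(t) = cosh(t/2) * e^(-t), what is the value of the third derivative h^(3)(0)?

Take the Cauchy product of the two expansions.
From the series, [t^3] h = -7/24; multiply by 3! = 6 to get -7/4.

-7/4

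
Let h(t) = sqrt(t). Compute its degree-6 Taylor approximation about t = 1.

Use the known series and substitute for the argument.
h(1) = 1
h′(1) = 1/2
h′′(1) = -1/4
h′′′(1) = 3/8
h^(4)(1) = -15/16
h^(5)(1) = 105/32
h^(6)(1) = -945/64

-21*(t - 1)^6/1024 + 7*(t - 1)^5/256 - 5*(t - 1)^4/128 + (t - 1)^3/16 - (t - 1)^2/8 + (t - 1)/2 + 1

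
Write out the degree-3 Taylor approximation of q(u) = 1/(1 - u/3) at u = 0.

u^3/27 + u^2/9 + u/3 + 1

q(0) = 1
q′(0) = 1/3
q′′(0) = 2/9
q′′′(0) = 2/9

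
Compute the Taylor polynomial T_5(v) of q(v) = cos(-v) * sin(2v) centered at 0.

Take the Cauchy product of the two expansions.
[v^0] = 0;  [v^1] = 2;  [v^2] = 0;  [v^3] = -7/3;  [v^4] = 0;  [v^5] = 61/60.

61*v^5/60 - 7*v^3/3 + 2*v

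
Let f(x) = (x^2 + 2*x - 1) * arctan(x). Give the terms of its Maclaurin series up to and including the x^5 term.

-8*x^5/15 - 2*x^4/3 + 4*x^3/3 + 2*x^2 - x

Distribute the polynomial across the series and collect like powers.
f(0) = 0
f′(0) = -1
f′′(0) = 4
f′′′(0) = 8
f^(4)(0) = -16
f^(5)(0) = -64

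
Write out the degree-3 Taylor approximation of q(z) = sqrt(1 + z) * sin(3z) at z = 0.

-39*z^3/8 + 3*z^2/2 + 3*z

Expand each factor separately, then convolve coefficients.
q(0) = 0
q′(0) = 3
q′′(0) = 3
q′′′(0) = -117/4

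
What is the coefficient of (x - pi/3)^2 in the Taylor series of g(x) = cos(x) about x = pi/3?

-1/4

Apply the Taylor formula c_k = f^(k)(a)/k!.
[(x - pi/3)^0] = 1/2;  [(x - pi/3)^1] = -sqrt(3)/2;  [(x - pi/3)^2] = -1/4.
So c_2 = g′′(pi/3)/2! = -1/4.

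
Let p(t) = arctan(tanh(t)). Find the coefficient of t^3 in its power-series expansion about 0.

-2/3

Substitute the inner expansion into the outer series and collect powers.
[t^0] = 0;  [t^1] = 1;  [t^2] = 0;  [t^3] = -2/3.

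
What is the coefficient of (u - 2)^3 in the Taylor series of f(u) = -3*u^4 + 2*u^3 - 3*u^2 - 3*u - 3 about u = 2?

-22

f(2) = -53
f′(2) = -87
f′′(2) = -126
f′′′(2) = -132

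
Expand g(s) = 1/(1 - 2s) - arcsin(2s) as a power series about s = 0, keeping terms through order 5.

148*s^5/5 + 16*s^4 + 20*s^3/3 + 4*s^2 + 1

Expand each term separately and add.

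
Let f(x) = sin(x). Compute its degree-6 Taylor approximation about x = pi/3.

-sqrt(3)*(x - pi/3)^6/1440 + (x - pi/3)^5/240 + sqrt(3)*(x - pi/3)^4/48 - (x - pi/3)^3/12 - sqrt(3)*(x - pi/3)^2/4 + (x - pi/3)/2 + sqrt(3)/2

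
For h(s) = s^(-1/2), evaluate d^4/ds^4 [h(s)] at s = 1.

Differentiate repeatedly and evaluate at the center.
The coefficient of (s - 1)^4 in the expansion is 35/128, so h^(4)(1) = 4! * (35/128) = 105/16.

105/16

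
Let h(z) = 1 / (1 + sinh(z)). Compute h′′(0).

Use the geometric series for the reciprocal, then substitute.
The coefficient of z^2 in the expansion is 1, so h′′(0) = 2! * (1) = 2.

2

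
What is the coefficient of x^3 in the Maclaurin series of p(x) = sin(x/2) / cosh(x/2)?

Write the quotient as an unknown series and match coefficients against numerator = denominator · series.
p(0) = 0
p′(0) = 1/2
p′′(0) = 0
p′′′(0) = -1/2

-1/12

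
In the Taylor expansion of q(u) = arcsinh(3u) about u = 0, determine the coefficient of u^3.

q(0) = 0
q′(0) = 3
q′′(0) = 0
q′′′(0) = -27
So c_3 = q′′′(0)/3! = -9/2.

-9/2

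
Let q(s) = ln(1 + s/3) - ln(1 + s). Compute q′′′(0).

Combine the two series term by term.
The coefficient of s^3 in the expansion is -26/81, so q′′′(0) = 3! * (-26/81) = -52/27.

-52/27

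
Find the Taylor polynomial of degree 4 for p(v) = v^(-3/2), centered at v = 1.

Apply the Taylor formula c_k = f^(k)(a)/k!.
p(1) = 1
p′(1) = -3/2
p′′(1) = 15/4
p′′′(1) = -105/8
p^(4)(1) = 945/16

315*(v - 1)^4/128 - 35*(v - 1)^3/16 + 15*(v - 1)^2/8 - 3*(v - 1)/2 + 1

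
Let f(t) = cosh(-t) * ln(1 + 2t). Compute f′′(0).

Multiply the two series term by term and collect like powers.
From the series, [t^2] f = -2; multiply by 2! = 2 to get -4.

-4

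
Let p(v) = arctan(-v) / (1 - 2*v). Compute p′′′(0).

Multiply the numerator's expansion by the denominator's geometric series.
The coefficient of v^3 in the expansion is -11/3, so p′′′(0) = 3! * (-11/3) = -22.

-22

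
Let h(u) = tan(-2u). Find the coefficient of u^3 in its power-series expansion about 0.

Apply the Taylor formula c_k = f^(k)(a)/k!.
[u^0] = 0;  [u^1] = -2;  [u^2] = 0;  [u^3] = -8/3.
So c_3 = h′′′(0)/3! = -8/3.

-8/3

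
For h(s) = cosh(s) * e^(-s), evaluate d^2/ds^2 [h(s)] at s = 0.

Write out both Maclaurin series and multiply, keeping only the needed powers.
From the series, [s^2] h = 1; multiply by 2! = 2 to get 2.

2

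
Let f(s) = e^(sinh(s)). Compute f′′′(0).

Substitute the inner expansion into the outer series and collect powers.
The coefficient of s^3 in the expansion is 1/3, so f′′′(0) = 3! * (1/3) = 2.

2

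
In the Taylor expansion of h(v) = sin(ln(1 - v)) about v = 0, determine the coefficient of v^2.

Substitute the inner expansion into the outer series and collect powers.
[v^0] = 0;  [v^1] = -1;  [v^2] = -1/2.

-1/2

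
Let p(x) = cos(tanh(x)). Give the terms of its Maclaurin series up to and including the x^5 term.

3*x^4/8 - x^2/2 + 1

Let u equal the inner series; expand the outer function in u and truncate.
p(0) = 1
p′(0) = 0
p′′(0) = -1
p′′′(0) = 0
p^(4)(0) = 9
p^(5)(0) = 0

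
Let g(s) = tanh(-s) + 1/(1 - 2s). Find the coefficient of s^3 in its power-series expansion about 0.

25/3

Expand each term separately and add.
g(0) = 1
g′(0) = 1
g′′(0) = 8
g′′′(0) = 50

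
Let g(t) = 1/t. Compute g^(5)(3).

From the series, [(t - 3)^5] g = -1/729; multiply by 5! = 120 to get -40/243.

-40/243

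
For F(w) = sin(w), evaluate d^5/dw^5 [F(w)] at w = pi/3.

1/2

The coefficient of (w - pi/3)^5 in the expansion is 1/240, so F^(5)(pi/3) = 5! * (1/240) = 1/2.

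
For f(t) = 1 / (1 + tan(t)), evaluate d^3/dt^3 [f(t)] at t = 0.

-8

Expand as Σ (-1)^k u^k with u equal to the inner function's series.
From the series, [t^3] f = -4/3; multiply by 3! = 6 to get -8.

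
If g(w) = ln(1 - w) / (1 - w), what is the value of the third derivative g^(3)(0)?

-11

Multiply the numerator's expansion by the denominator's geometric series.
From the series, [w^3] g = -11/6; multiply by 3! = 6 to get -11.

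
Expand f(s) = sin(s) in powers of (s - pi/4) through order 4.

Apply the Taylor formula c_k = f^(k)(a)/k!.

sqrt(2)*(s - pi/4)^4/48 - sqrt(2)*(s - pi/4)^3/12 - sqrt(2)*(s - pi/4)^2/4 + sqrt(2)*(s - pi/4)/2 + sqrt(2)/2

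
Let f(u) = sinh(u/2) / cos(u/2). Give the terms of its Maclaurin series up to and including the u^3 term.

Invert the denominator's series and multiply.
f(0) = 0
f′(0) = 1/2
f′′(0) = 0
f′′′(0) = 1/2
Then c_k = f^(k)(0)/k! gives each Taylor coefficient.

u^3/12 + u/2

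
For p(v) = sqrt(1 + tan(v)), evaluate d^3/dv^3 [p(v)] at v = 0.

Let u equal the inner series; expand the outer function in u and truncate.
From the series, [v^3] p = 11/48; multiply by 3! = 6 to get 11/8.

11/8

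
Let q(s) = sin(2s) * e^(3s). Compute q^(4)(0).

120

Multiply the two series term by term and collect like powers.
The coefficient of s^4 in the expansion is 5, so q^(4)(0) = 4! * (5) = 120.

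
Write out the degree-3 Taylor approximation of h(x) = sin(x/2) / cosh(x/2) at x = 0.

-x^3/12 + x/2

Invert the denominator's series and multiply.
h(0) = 0
h′(0) = 1/2
h′′(0) = 0
h′′′(0) = -1/2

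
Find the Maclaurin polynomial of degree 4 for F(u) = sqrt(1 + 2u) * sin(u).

u^4/3 - 2*u^3/3 + u^2 + u

Multiply the two series term by term and collect like powers.
F(0) = 0
F′(0) = 1
F′′(0) = 2
F′′′(0) = -4
F^(4)(0) = 8
Dividing each by k! gives the coefficients c_0, ..., c_4.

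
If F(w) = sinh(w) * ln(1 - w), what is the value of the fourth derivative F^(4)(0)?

-12

Take the Cauchy product of the two expansions.
From the series, [w^4] F = -1/2; multiply by 4! = 24 to get -12.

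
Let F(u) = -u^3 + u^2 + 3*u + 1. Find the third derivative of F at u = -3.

The coefficient of (u + 3)^3 in the expansion is -1, so F′′′(-3) = 3! * (-1) = -6.

-6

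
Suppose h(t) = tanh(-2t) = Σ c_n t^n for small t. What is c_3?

[t^0] = 0;  [t^1] = -2;  [t^2] = 0;  [t^3] = 8/3.

8/3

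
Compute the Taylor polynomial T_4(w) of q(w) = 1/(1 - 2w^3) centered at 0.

2*w^3 + 1

Compute the successive derivatives at the expansion point and divide by k!.
q(0) = 1
q′(0) = 0
q′′(0) = 0
q′′′(0) = 12
q^(4)(0) = 0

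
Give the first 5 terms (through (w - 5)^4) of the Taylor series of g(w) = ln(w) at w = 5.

g(5) = ln(5)
g′(5) = 1/5
g′′(5) = -1/25
g′′′(5) = 2/125
g^(4)(5) = -6/625
Dividing each by k! gives the coefficients c_0, ..., c_4.

-(w - 5)^4/2500 + (w - 5)^3/375 - (w - 5)^2/50 + (w - 5)/5 + ln(5)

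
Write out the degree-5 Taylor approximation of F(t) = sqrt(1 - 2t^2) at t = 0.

-t^4/2 - t^2 + 1

Differentiate repeatedly and evaluate at the center.
F(0) = 1
F′(0) = 0
F′′(0) = -2
F′′′(0) = 0
F^(4)(0) = -12
F^(5)(0) = 0
The Taylor polynomial is Σ F^(k)(0)/k! · t^k.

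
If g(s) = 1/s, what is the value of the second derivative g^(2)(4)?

1/32

Differentiate repeatedly and evaluate at the center.
The coefficient of (s - 4)^2 in the expansion is 1/64, so g′′(4) = 2! * (1/64) = 1/32.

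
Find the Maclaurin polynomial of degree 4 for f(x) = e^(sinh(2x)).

10*x^4/3 + 8*x^3/3 + 2*x^2 + 2*x + 1

Compose series: expand the inner function first, then feed it into the outer expansion.
f(0) = 1
f′(0) = 2
f′′(0) = 4
f′′′(0) = 16
f^(4)(0) = 80
Then c_k = f^(k)(0)/k! gives each Taylor coefficient.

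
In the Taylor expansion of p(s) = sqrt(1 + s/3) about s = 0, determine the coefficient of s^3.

p(0) = 1
p′(0) = 1/6
p′′(0) = -1/36
p′′′(0) = 1/72

1/432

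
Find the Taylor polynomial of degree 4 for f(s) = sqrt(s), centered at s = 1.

Differentiate repeatedly and evaluate at the center.
f(1) = 1
f′(1) = 1/2
f′′(1) = -1/4
f′′′(1) = 3/8
f^(4)(1) = -15/16

-5*(s - 1)^4/128 + (s - 1)^3/16 - (s - 1)^2/8 + (s - 1)/2 + 1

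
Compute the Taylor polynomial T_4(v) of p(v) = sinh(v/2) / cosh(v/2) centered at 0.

-v^3/24 + v/2

Write the quotient as an unknown series and match coefficients against numerator = denominator · series.
p(0) = 0
p′(0) = 1/2
p′′(0) = 0
p′′′(0) = -1/4
p^(4)(0) = 0
Then c_k = p^(k)(0)/k! gives each Taylor coefficient.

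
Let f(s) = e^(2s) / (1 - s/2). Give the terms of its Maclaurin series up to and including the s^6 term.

437*s^6/576 + 643*s^5/480 + 103*s^4/48 + 71*s^3/24 + 13*s^2/4 + 5*s/2 + 1

Multiply the two series term by term and collect like powers.
f(0) = 1
f′(0) = 5/2
f′′(0) = 13/2
f′′′(0) = 71/4
f^(4)(0) = 103/2
f^(5)(0) = 643/4
f^(6)(0) = 2185/4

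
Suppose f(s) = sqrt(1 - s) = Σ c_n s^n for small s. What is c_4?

-5/128

Differentiate repeatedly and evaluate at the center.
[s^0] = 1;  [s^1] = -1/2;  [s^2] = -1/8;  [s^3] = -1/16;  [s^4] = -5/128.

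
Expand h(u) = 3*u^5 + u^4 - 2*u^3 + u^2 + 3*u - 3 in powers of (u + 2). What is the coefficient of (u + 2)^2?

[(u + 2)^0] = -69;  [(u + 2)^1] = 183;  [(u + 2)^2] = -203.

-203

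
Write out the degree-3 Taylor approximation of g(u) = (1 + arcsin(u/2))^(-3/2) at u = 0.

-39*u^3/128 + 15*u^2/32 - 3*u/4 + 1

Let u equal the inner series; expand the outer function in u and truncate.
g(0) = 1
g′(0) = -3/4
g′′(0) = 15/16
g′′′(0) = -117/64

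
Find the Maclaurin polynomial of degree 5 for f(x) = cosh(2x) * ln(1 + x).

23*x^5/15 - 5*x^4/4 + 7*x^3/3 - x^2/2 + x

Write out both Maclaurin series and multiply, keeping only the needed powers.
f(0) = 0
f′(0) = 1
f′′(0) = -1
f′′′(0) = 14
f^(4)(0) = -30
f^(5)(0) = 184
The Taylor polynomial is Σ f^(k)(0)/k! · x^k.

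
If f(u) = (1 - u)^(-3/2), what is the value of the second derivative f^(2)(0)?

The coefficient of u^2 in the expansion is 15/8, so f′′(0) = 2! * (15/8) = 15/4.

15/4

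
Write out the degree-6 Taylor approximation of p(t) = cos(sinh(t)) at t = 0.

Substitute the inner expansion into the outer series and collect powers.
p(0) = 1
p′(0) = 0
p′′(0) = -1
p′′′(0) = 0
p^(4)(0) = -3
p^(5)(0) = 0
p^(6)(0) = 3
Then c_k = p^(k)(0)/k! gives each Taylor coefficient.

t^6/240 - t^4/8 - t^2/2 + 1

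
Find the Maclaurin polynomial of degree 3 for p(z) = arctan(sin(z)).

Plug the Maclaurin series of the inner function into that of the outer and collect terms.

-z^3/2 + z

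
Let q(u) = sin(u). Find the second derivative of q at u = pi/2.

-1

From the series, [(u - pi/2)^2] q = -1/2; multiply by 2! = 2 to get -1.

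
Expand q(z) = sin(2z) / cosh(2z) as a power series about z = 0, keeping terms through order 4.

-16*z^3/3 + 2*z

Write the quotient as an unknown series and match coefficients against numerator = denominator · series.
q(0) = 0
q′(0) = 2
q′′(0) = 0
q′′′(0) = -32
q^(4)(0) = 0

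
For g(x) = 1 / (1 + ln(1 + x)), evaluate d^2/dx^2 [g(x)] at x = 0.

Write 1/(1+u) = 1 - u + u^2 - u^3 + ... and substitute the series for u.
The coefficient of x^2 in the expansion is 3/2, so g′′(0) = 2! * (3/2) = 3.

3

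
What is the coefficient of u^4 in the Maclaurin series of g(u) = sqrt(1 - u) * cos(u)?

Take the Cauchy product of the two expansions.
g(0) = 1
g′(0) = -1/2
g′′(0) = -5/4
g′′′(0) = 9/8
g^(4)(0) = 25/16
Dividing each by k! gives the coefficients c_0, ..., c_4.

25/384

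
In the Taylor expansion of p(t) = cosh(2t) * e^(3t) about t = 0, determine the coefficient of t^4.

313/24

Expand each factor separately, then convolve coefficients.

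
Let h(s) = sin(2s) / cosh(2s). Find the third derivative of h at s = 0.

Write the quotient as an unknown series and match coefficients against numerator = denominator · series.
From the series, [s^3] h = -16/3; multiply by 3! = 6 to get -32.

-32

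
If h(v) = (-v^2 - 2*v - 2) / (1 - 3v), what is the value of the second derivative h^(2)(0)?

Shift and add copies of the series according to the polynomial's terms.
The coefficient of v^2 in the expansion is -25, so h′′(0) = 2! * (-25) = -50.

-50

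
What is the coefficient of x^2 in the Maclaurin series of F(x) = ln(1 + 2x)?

c_2 = F′′(0)/2! = -2.

-2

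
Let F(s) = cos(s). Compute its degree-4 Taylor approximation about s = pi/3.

(s - pi/3)^4/48 + sqrt(3)*(s - pi/3)^3/12 - (s - pi/3)^2/4 - sqrt(3)*(s - pi/3)/2 + 1/2

F(pi/3) = 1/2
F′(pi/3) = -sqrt(3)/2
F′′(pi/3) = -1/2
F′′′(pi/3) = sqrt(3)/2
F^(4)(pi/3) = 1/2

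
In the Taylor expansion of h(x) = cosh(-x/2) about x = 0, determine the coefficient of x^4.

1/384

[x^0] = 1;  [x^1] = 0;  [x^2] = 1/8;  [x^3] = 0;  [x^4] = 1/384.
So c_4 = h^(4)(0)/4! = 1/384.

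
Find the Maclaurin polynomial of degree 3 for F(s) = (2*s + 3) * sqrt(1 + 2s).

s^3/2 + s^2/2 + 5*s + 3

Distribute the polynomial across the series and collect like powers.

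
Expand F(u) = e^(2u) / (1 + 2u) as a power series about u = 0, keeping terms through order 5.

-176*u^5/15 + 6*u^4 - 8*u^3/3 + 2*u^2 + 1

Expand each factor separately, then convolve coefficients.
[u^0] = 1;  [u^1] = 0;  [u^2] = 2;  [u^3] = -8/3;  [u^4] = 6;  [u^5] = -176/15.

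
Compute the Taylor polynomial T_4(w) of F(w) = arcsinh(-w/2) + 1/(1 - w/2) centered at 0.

Expand each term separately and add.
[w^0] = 1;  [w^1] = 0;  [w^2] = 1/4;  [w^3] = 7/48;  [w^4] = 1/16.

w^4/16 + 7*w^3/48 + w^2/4 + 1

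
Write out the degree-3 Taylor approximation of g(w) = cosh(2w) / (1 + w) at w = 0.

-3*w^3 + 3*w^2 - w + 1

Take the Cauchy product of the two expansions.
[w^0] = 1;  [w^1] = -1;  [w^2] = 3;  [w^3] = -3.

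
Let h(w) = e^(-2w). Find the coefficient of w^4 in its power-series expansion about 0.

[w^0] = 1;  [w^1] = -2;  [w^2] = 2;  [w^3] = -4/3;  [w^4] = 2/3.

2/3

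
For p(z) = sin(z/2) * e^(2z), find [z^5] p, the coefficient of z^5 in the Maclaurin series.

Write out both Maclaurin series and multiply, keeping only the needed powers.

1121/3840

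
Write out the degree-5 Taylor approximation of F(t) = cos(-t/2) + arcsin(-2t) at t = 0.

Expand each term separately and add.

-12*t^5/5 + t^4/384 - 4*t^3/3 - t^2/8 - 2*t + 1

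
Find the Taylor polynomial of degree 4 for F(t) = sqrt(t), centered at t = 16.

-5*(t - 16)^4/2097152 + (t - 16)^3/16384 - (t - 16)^2/512 + (t - 16)/8 + 4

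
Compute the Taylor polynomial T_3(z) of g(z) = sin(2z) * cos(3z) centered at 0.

Expand each factor separately, then convolve coefficients.

-31*z^3/3 + 2*z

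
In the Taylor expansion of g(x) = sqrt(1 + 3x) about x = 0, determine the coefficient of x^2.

-9/8

[x^0] = 1;  [x^1] = 3/2;  [x^2] = -9/8.
So c_2 = g′′(0)/2! = -9/8.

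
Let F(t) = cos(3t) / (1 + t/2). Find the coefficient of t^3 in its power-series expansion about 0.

17/8

Take the Cauchy product of the two expansions.
So c_3 = F′′′(0)/3! = 17/8.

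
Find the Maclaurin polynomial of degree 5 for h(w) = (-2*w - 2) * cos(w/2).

-w^5/192 - w^4/192 + w^3/4 + w^2/4 - 2*w - 2

Shift and add copies of the series according to the polynomial's terms.
[w^0] = -2;  [w^1] = -2;  [w^2] = 1/4;  [w^3] = 1/4;  [w^4] = -1/192;  [w^5] = -1/192.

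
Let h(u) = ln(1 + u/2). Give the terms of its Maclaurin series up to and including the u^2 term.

-u^2/8 + u/2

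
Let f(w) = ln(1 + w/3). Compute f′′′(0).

From the series, [w^3] f = 1/81; multiply by 3! = 6 to get 2/27.

2/27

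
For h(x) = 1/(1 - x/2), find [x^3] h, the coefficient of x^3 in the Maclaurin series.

Apply the Taylor formula c_k = f^(k)(a)/k!.
h(0) = 1
h′(0) = 1/2
h′′(0) = 1/2
h′′′(0) = 3/4

1/8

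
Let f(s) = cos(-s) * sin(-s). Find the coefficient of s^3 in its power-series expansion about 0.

Take the Cauchy product of the two expansions.
f(0) = 0
f′(0) = -1
f′′(0) = 0
f′′′(0) = 4
Dividing each by k! gives the coefficients c_0, ..., c_3.

2/3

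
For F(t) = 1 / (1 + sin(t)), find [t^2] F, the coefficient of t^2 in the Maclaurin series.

1

Write 1/(1+u) = 1 - u + u^2 - u^3 + ... and substitute the series for u.
F(0) = 1
F′(0) = -1
F′′(0) = 2
So c_2 = F′′(0)/2! = 1.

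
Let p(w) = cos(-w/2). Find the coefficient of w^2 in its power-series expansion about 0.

Use the known series and substitute for the argument.
[w^0] = 1;  [w^1] = 0;  [w^2] = -1/8.

-1/8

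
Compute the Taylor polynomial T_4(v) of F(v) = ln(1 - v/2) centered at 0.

-v^4/64 - v^3/24 - v^2/8 - v/2

Use the known series and substitute for the argument.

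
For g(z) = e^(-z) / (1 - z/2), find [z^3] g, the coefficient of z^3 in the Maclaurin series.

Multiply the two series term by term and collect like powers.
g(0) = 1
g′(0) = -1/2
g′′(0) = 1/2
g′′′(0) = -1/4

-1/24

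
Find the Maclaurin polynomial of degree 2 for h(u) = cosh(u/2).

u^2/8 + 1

h(0) = 1
h′(0) = 0
h′′(0) = 1/4
The Taylor polynomial is Σ h^(k)(0)/k! · u^k.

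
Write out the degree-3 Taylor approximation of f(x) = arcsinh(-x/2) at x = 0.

Differentiate repeatedly and evaluate at the center.
f(0) = 0
f′(0) = -1/2
f′′(0) = 0
f′′′(0) = 1/8

x^3/48 - x/2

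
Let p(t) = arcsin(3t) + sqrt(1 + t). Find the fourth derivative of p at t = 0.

Combine the two series term by term.
The coefficient of t^4 in the expansion is -5/128, so p^(4)(0) = 4! * (-5/128) = -15/16.

-15/16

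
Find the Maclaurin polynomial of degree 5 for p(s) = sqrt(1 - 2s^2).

-s^4/2 - s^2 + 1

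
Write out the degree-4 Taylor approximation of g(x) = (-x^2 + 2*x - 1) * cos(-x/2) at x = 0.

47*x^4/384 - x^3/4 - 7*x^2/8 + 2*x - 1

Distribute the polynomial across the series and collect like powers.
g(0) = -1
g′(0) = 2
g′′(0) = -7/4
g′′′(0) = -3/2
g^(4)(0) = 47/16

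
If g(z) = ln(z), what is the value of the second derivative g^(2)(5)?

Differentiate repeatedly and evaluate at the center.
The coefficient of (z - 5)^2 in the expansion is -1/50, so g′′(5) = 2! * (-1/50) = -1/25.

-1/25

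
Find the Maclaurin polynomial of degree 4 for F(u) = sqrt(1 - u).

F(0) = 1
F′(0) = -1/2
F′′(0) = -1/4
F′′′(0) = -3/8
F^(4)(0) = -15/16

-5*u^4/128 - u^3/16 - u^2/8 - u/2 + 1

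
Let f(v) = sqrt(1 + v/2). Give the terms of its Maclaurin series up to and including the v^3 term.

f(0) = 1
f′(0) = 1/4
f′′(0) = -1/16
f′′′(0) = 3/64

v^3/128 - v^2/32 + v/4 + 1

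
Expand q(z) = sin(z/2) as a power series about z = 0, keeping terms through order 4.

q(0) = 0
q′(0) = 1/2
q′′(0) = 0
q′′′(0) = -1/8
q^(4)(0) = 0

-z^3/48 + z/2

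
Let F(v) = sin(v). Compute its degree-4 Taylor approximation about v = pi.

[(v - pi)^0] = 0;  [(v - pi)^1] = -1;  [(v - pi)^2] = 0;  [(v - pi)^3] = 1/6;  [(v - pi)^4] = 0.

(v - pi)^3/6 - (v - pi)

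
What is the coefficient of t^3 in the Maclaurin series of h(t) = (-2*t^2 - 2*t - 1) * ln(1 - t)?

10/3

Distribute the polynomial across the series and collect like powers.
h(0) = 0
h′(0) = 1
h′′(0) = 5
h′′′(0) = 20
So c_3 = h′′′(0)/3! = 10/3.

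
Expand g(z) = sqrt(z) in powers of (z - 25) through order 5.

7*(z - 25)^5/500000000 - (z - 25)^4/2000000 + (z - 25)^3/50000 - (z - 25)^2/1000 + (z - 25)/10 + 5

[(z - 25)^0] = 5;  [(z - 25)^1] = 1/10;  [(z - 25)^2] = -1/1000;  [(z - 25)^3] = 1/50000;  [(z - 25)^4] = -1/2000000;  [(z - 25)^5] = 7/500000000.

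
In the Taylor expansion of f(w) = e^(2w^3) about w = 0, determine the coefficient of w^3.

2

f(0) = 1
f′(0) = 0
f′′(0) = 0
f′′′(0) = 12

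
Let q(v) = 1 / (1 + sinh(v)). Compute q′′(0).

Use the geometric series for the reciprocal, then substitute.
From the series, [v^2] q = 1; multiply by 2! = 2 to get 2.

2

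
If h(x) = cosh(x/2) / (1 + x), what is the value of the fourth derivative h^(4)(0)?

433/16

Expand each factor separately, then convolve coefficients.
The coefficient of x^4 in the expansion is 433/384, so h^(4)(0) = 4! * (433/384) = 433/16.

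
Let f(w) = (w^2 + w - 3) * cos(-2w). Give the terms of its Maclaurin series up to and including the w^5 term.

Multiply each power in the prefactor through the base expansion.
[w^0] = -3;  [w^1] = 1;  [w^2] = 7;  [w^3] = -2;  [w^4] = -4;  [w^5] = 2/3.

2*w^5/3 - 4*w^4 - 2*w^3 + 7*w^2 + w - 3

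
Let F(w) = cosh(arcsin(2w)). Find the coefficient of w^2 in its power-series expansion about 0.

2

Let u equal the inner series; expand the outer function in u and truncate.
[w^0] = 1;  [w^1] = 0;  [w^2] = 2.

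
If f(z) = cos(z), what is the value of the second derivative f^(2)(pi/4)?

-sqrt(2)/2

The coefficient of (z - pi/4)^2 in the expansion is -sqrt(2)/4, so f′′(pi/4) = 2! * (-sqrt(2)/4) = -sqrt(2)/2.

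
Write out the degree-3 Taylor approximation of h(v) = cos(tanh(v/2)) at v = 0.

1 - v^2/8

Let u equal the inner series; expand the outer function in u and truncate.
h(0) = 1
h′(0) = 0
h′′(0) = -1/4
h′′′(0) = 0
The Taylor polynomial is Σ h^(k)(0)/k! · v^k.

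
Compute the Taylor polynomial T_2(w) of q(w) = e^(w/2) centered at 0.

w^2/8 + w/2 + 1

q(0) = 1
q′(0) = 1/2
q′′(0) = 1/4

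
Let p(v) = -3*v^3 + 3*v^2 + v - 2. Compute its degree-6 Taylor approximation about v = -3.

-3*(v + 3)^3 + 30*(v + 3)^2 - 98*(v + 3) + 103

Apply the Taylor formula c_k = f^(k)(a)/k!.
p(-3) = 103
p′(-3) = -98
p′′(-3) = 60
p′′′(-3) = -18
p^(4)(-3) = 0
p^(5)(-3) = 0
p^(6)(-3) = 0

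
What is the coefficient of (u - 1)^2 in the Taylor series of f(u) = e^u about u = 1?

Differentiate repeatedly and evaluate at the center.
[(u - 1)^0] = e;  [(u - 1)^1] = e;  [(u - 1)^2] = e/2.

e/2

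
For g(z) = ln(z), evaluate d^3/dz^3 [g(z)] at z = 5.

Differentiate repeatedly and evaluate at the center.
The coefficient of (z - 5)^3 in the expansion is 1/375, so g′′′(5) = 3! * (1/375) = 2/125.

2/125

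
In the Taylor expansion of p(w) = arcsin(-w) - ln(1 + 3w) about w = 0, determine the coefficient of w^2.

Add the two expansions coefficient-wise.
p(0) = 0
p′(0) = -4
p′′(0) = 9
So c_2 = p′′(0)/2! = 9/2.

9/2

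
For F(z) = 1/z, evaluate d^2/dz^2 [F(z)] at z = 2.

1/4

The coefficient of (z - 2)^2 in the expansion is 1/8, so F′′(2) = 2! * (1/8) = 1/4.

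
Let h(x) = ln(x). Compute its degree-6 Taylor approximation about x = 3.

h(3) = ln(3)
h′(3) = 1/3
h′′(3) = -1/9
h′′′(3) = 2/27
h^(4)(3) = -2/27
h^(5)(3) = 8/81
h^(6)(3) = -40/243

-(x - 3)^6/4374 + (x - 3)^5/1215 - (x - 3)^4/324 + (x - 3)^3/81 - (x - 3)^2/18 + (x - 3)/3 + ln(3)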